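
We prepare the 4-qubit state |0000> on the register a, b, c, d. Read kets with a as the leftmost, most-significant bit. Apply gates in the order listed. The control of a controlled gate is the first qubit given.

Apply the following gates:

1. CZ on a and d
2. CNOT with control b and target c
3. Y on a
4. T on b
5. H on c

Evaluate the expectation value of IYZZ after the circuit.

The observable IYZZ averages to 0.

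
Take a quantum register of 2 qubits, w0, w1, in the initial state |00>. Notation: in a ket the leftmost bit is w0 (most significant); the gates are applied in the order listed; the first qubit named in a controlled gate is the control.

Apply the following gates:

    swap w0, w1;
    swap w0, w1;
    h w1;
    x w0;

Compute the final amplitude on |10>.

The amplitude on |10> is sqrt(2)/2. Key observation: the block from step 1 through step 2 cancels to the identity and can be dropped.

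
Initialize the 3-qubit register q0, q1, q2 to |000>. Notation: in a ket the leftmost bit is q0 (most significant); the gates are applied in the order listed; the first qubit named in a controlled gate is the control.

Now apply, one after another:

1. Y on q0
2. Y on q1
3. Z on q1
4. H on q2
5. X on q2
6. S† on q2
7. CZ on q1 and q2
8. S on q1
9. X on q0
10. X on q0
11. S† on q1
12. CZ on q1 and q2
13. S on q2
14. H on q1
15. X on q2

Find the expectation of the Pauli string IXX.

The observable IXX averages to -1. Key observation: the block from step 6 through step 13 cancels to the identity and can be dropped.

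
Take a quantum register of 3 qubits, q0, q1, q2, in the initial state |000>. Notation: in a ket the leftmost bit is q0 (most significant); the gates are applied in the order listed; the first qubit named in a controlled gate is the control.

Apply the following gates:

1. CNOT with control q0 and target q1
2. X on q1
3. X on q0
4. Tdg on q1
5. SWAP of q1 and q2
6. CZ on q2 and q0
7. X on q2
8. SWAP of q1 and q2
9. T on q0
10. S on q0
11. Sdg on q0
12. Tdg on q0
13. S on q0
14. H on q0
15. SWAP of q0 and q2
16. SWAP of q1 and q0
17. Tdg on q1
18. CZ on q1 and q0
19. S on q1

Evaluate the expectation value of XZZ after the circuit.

The expectation value of XZZ is 0. Key observation: gates 9-12 undo each other exactly, leaving only the rest of the circuit to track.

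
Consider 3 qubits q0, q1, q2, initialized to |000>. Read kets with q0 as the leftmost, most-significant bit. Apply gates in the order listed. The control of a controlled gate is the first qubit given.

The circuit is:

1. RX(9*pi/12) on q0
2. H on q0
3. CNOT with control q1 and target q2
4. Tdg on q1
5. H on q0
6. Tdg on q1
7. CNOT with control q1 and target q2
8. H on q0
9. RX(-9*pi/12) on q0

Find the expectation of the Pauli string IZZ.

The observable IZZ averages to 1.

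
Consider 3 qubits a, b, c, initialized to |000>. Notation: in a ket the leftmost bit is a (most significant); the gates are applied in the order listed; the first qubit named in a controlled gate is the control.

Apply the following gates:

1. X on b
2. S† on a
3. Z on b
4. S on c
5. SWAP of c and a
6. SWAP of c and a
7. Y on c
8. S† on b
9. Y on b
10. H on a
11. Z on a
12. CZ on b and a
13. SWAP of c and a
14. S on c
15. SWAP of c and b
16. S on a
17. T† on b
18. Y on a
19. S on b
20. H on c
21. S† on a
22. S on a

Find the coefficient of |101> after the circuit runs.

The amplitude on |101> is 0.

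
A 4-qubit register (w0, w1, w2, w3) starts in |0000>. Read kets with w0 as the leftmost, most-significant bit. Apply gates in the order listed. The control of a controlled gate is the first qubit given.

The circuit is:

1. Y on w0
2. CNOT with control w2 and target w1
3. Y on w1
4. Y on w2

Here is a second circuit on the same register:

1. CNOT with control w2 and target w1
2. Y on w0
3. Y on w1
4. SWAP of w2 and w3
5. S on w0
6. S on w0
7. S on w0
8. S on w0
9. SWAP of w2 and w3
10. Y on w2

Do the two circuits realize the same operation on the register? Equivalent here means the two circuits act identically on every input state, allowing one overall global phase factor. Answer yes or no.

Yes: on every input state the two circuits agree up to one overall phase factor.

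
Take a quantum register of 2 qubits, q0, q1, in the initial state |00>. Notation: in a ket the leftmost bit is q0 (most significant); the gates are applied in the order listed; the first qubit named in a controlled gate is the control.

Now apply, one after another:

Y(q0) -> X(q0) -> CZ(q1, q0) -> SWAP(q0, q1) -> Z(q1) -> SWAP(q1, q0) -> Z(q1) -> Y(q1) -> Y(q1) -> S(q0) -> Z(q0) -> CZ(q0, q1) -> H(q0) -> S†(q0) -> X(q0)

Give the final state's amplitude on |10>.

The final state's coefficient on |10> equals sqrt(2)*I/2.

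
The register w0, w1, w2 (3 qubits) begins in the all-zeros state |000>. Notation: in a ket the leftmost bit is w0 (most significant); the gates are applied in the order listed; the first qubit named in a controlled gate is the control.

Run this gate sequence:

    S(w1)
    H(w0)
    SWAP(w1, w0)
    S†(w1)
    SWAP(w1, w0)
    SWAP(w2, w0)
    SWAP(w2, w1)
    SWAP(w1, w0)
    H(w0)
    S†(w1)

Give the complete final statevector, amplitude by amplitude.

After the circuit, the state carries amplitude 1/2 - I/2 on |000>, 1/2 + I/2 on |100>, and 0 on every other basis state.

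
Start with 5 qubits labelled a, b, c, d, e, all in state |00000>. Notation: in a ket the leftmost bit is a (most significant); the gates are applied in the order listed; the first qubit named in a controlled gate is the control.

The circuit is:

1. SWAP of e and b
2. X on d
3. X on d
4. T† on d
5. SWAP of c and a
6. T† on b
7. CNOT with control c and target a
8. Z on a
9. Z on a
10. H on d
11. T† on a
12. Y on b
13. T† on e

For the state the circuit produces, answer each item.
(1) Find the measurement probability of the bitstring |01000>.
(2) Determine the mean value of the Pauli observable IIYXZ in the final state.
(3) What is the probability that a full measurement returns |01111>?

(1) A full measurement returns |01000> with probability 1/2. Key observation: the block from step 2 through step 3 cancels to the identity and can be dropped.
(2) In the final state, IIYXZ has expectation 0.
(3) Outcome |01111> occurs with probability 0.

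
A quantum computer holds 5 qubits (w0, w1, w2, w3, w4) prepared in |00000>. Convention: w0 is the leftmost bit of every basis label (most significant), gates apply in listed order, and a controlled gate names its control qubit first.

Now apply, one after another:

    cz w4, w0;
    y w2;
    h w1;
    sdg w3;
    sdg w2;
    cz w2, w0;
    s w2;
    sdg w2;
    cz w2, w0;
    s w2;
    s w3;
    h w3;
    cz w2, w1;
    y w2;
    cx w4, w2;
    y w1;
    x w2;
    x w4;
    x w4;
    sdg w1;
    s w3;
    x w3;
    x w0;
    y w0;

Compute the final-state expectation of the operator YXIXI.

In the final state, YXIXI has expectation 0.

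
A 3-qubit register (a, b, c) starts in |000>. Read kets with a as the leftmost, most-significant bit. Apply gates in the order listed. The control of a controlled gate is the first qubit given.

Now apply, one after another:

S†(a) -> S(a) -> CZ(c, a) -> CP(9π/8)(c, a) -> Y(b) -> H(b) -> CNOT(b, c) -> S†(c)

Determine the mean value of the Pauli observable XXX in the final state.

In the final state, XXX has expectation 0.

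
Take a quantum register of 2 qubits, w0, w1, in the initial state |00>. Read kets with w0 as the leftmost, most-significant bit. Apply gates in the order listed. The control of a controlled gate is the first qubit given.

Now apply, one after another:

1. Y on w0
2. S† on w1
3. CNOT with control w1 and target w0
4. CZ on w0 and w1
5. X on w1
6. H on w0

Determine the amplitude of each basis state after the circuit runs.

The resulting statevector has amplitude 0 on |00>, sqrt(2)*I/2 on |01>, 0 on |10>, -sqrt(2)*I/2 on |11>.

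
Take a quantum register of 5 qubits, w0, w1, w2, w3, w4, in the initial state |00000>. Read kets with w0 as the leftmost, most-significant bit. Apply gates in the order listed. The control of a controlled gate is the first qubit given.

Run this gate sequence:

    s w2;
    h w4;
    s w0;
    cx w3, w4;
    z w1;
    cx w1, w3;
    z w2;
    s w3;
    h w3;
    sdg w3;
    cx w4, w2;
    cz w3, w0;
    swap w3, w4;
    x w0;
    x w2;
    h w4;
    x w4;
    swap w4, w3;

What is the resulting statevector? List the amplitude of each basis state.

After the circuit, the state carries amplitude sqrt(2)*(1 + I)/4 on |10001>, sqrt(2)*(1 - I)/4 on |10011>, sqrt(2)*(1 + I)/4 on |10100>, sqrt(2)*(1 - I)/4 on |10110>, and 0 on every other basis state.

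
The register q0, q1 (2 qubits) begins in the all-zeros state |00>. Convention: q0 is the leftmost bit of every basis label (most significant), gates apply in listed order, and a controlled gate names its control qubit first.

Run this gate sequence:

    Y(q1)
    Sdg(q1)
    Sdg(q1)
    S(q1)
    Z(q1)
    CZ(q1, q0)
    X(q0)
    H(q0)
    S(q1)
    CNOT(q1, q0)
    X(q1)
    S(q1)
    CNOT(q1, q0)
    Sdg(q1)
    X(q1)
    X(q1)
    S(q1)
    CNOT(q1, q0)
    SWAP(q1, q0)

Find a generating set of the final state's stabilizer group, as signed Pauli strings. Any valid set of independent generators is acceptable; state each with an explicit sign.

The final state is stabilized by the group generated by -IX, +ZI; other independent generating sets are equally valid. Key observation: gates 13-18 undo each other exactly, leaving only the rest of the circuit to track.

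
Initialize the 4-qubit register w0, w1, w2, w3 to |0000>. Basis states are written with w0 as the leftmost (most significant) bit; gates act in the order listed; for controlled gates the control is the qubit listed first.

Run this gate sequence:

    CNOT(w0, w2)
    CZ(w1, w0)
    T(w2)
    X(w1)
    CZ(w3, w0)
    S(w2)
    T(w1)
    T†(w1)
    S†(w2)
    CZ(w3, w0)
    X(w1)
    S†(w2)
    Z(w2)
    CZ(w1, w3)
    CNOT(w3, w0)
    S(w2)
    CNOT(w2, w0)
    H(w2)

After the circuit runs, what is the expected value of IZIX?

The expectation value of IZIX is 0. Key observation: gates 4-11 undo each other exactly, leaving only the rest of the circuit to track.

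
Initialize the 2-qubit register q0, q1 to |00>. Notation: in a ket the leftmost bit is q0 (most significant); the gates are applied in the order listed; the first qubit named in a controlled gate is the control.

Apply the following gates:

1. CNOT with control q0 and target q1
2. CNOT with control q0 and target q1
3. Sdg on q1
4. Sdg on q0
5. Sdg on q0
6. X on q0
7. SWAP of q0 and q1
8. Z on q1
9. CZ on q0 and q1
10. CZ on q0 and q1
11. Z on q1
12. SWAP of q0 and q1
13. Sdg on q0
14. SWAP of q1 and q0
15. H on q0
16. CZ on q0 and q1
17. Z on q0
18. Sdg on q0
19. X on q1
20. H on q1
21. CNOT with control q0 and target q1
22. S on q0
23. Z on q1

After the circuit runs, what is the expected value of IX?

The expectation value of IX is -1. Key observation: gates 7-12 undo each other exactly, leaving only the rest of the circuit to track.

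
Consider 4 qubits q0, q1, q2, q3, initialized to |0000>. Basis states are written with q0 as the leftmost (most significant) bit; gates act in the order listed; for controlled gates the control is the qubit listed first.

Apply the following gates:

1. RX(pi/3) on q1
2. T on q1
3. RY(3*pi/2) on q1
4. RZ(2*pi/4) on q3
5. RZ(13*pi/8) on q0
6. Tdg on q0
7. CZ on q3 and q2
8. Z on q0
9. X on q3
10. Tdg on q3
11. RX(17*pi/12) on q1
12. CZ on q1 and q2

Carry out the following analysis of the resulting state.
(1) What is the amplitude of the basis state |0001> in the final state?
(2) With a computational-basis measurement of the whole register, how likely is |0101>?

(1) The amplitude on |0001> is -sqrt(6)*sqrt(1/2 - sqrt(2)/4)*exp(11*I*pi/16)/8 + sqrt(2)*I*sqrt(1/2 - sqrt(2)/4)*exp(15*I*pi/16)/8 + sqrt(6)*sqrt(1/2 - sqrt(2)/4)*exp(15*I*pi/16)/8 + sqrt(2)*sqrt(sqrt(2)/4 + 1/2)*exp(15*I*pi/16)/8 - 3*sqrt(2)*I*sqrt(1/2 - sqrt(2)/4)*exp(11*I*pi/16)/8 - sqrt(6)*I*sqrt(sqrt(2)/4 + 1/2)*exp(11*I*pi/16)/8 - sqrt(6)*I*sqrt(sqrt(2)/4 + 1/2)*exp(15*I*pi/16)/8 + 3*sqrt(2)*sqrt(sqrt(2)/4 + 1/2)*exp(11*I*pi/16)/8.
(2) Outcome |0101> occurs with probability 1/2 - sqrt(3)/8.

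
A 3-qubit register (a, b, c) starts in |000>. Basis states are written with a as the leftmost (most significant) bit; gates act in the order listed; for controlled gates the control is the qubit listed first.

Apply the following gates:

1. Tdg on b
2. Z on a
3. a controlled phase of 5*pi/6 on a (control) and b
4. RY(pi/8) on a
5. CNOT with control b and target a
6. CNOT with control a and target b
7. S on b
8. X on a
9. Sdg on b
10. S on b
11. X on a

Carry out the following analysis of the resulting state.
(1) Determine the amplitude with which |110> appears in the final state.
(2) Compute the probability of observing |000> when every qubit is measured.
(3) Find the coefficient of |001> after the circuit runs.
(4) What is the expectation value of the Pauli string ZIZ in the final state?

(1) |110> carries amplitude I*sin(pi/16) in the final state. Key observation: steps 8-11 multiply out to the identity, so the circuit reduces to the remaining gates.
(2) A full measurement returns |000> with probability cos(pi/16)**2.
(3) |001> carries amplitude 0 in the final state.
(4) The observable ZIZ averages to sqrt(sqrt(2) + 2)/2.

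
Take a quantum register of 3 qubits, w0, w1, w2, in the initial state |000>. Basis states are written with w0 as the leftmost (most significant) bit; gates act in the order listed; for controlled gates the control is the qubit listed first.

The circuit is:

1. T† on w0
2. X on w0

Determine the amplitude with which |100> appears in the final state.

The amplitude on |100> is 1.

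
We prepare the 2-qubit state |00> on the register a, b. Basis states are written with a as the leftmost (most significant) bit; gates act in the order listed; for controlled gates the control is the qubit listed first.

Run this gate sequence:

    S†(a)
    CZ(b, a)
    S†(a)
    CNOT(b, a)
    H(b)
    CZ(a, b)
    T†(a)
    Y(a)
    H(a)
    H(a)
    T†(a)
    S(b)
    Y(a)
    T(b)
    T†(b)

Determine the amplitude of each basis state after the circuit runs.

The resulting statevector has amplitude -sqrt(2)*exp(3*I*pi/4)/2 on |00>, sqrt(2)*exp(I*pi/4)/2 on |01>, 0 on |10>, 0 on |11>.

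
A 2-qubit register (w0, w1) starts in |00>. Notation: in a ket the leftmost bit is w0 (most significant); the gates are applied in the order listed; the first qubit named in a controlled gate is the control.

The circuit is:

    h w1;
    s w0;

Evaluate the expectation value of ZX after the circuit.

In the final state, ZX has expectation 1.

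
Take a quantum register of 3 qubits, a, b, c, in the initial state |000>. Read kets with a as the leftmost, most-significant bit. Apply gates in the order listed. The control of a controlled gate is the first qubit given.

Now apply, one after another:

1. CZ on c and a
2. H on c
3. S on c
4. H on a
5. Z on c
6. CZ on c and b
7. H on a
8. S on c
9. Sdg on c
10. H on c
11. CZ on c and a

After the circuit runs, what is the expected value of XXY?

The expectation value of XXY is 0.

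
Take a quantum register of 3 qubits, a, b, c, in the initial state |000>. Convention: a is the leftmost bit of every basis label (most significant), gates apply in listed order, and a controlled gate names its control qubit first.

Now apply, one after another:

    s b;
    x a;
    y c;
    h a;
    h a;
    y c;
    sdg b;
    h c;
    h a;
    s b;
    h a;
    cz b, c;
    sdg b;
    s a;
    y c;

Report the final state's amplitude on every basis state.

The final amplitudes are sqrt(2)/2 on |100>, -sqrt(2)/2 on |101>, and 0 on every other basis state. Key observation: gates 3-6 undo each other exactly, leaving only the rest of the circuit to track.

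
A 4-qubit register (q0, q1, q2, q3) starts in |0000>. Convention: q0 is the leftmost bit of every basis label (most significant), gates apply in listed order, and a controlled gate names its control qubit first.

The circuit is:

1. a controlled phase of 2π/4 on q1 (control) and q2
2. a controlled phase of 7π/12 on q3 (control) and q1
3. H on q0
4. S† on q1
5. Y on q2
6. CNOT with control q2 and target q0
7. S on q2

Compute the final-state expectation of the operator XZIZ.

In the final state, XZIZ has expectation 1.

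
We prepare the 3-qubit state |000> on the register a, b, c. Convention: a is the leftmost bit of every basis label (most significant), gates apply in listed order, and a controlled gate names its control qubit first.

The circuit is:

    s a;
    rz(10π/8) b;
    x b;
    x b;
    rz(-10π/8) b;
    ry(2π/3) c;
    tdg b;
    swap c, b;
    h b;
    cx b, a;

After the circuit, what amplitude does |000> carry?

|000> carries amplitude sqrt(2)/4 + sqrt(6)/4 in the final state. Key observation: the block from step 2 through step 5 cancels to the identity and can be dropped.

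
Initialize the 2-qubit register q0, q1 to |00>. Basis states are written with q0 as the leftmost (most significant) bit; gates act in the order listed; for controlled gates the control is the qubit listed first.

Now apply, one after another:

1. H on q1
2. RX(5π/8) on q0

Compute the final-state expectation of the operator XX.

The observable XX averages to 0.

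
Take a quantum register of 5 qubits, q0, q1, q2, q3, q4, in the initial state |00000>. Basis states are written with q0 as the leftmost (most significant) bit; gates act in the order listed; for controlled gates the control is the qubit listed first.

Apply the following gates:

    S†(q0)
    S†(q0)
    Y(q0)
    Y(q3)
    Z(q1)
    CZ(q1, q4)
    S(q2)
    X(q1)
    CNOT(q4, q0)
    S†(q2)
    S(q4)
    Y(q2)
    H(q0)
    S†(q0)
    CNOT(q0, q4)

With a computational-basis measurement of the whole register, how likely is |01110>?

Outcome |01110> occurs with probability 1/2.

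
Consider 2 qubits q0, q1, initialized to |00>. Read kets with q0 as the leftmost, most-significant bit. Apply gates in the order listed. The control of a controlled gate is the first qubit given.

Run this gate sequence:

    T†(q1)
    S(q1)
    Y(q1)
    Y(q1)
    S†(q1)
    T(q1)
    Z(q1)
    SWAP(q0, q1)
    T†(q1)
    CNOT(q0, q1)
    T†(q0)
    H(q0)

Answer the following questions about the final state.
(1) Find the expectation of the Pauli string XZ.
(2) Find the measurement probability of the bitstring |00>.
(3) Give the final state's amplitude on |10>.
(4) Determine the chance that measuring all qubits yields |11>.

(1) In the final state, XZ has expectation 1. Key observation: steps 1-6 multiply out to the identity, so the circuit reduces to the remaining gates.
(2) Outcome |00> occurs with probability 1/2.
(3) The amplitude on |10> is sqrt(2)/2.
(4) The probability of measuring |11> is 0.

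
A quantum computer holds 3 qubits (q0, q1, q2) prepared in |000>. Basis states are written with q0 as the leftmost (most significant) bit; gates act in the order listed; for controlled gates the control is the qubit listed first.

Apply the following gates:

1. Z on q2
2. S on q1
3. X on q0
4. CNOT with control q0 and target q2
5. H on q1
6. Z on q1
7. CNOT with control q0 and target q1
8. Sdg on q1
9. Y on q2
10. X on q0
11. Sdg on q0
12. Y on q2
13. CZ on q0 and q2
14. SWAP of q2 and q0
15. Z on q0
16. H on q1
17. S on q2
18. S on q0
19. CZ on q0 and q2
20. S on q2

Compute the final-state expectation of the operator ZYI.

In the final state, ZYI has expectation 1.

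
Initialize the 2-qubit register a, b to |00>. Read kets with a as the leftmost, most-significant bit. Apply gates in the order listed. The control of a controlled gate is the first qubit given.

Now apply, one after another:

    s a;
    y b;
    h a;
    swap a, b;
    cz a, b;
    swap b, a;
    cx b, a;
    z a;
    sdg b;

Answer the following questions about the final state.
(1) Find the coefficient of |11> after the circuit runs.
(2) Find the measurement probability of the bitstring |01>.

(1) |11> carries amplitude -sqrt(2)/2 in the final state.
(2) The probability of measuring |01> is 1/2.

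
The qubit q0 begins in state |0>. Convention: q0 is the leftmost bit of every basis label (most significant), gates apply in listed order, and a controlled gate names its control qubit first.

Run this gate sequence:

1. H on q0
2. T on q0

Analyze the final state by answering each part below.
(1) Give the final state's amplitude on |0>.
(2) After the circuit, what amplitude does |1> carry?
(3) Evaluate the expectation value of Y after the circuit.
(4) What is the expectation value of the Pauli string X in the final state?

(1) The final state's coefficient on |0> equals sqrt(2)/2.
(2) The amplitude on |1> is sqrt(2)*exp(I*pi/4)/2.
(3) The expectation value of Y is sqrt(2)/2.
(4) In the final state, X has expectation sqrt(2)/2.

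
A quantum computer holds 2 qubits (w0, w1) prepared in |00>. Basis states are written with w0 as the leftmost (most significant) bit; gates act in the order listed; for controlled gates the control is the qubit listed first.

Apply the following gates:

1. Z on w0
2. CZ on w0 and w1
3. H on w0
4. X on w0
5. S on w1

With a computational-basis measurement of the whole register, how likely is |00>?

A full measurement returns |00> with probability 1/2.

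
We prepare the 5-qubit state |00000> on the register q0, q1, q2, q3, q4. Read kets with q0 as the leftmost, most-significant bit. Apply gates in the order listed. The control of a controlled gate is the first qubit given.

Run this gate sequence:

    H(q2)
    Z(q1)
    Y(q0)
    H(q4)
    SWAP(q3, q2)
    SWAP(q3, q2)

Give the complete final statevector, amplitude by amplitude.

The final amplitudes are I/2 on |10000>, I/2 on |10001>, I/2 on |10100>, I/2 on |10101>, and 0 on every other basis state. Key observation: gates 5-6 undo each other exactly, leaving only the rest of the circuit to track.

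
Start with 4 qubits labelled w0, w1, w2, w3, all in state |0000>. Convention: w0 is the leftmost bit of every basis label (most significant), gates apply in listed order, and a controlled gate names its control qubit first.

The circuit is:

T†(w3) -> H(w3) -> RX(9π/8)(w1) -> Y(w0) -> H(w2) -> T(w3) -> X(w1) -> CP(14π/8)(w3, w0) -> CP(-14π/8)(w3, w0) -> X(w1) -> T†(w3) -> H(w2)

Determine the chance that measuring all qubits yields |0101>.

Outcome |0101> occurs with probability 0. Key observation: the block from step 5 through step 12 cancels to the identity and can be dropped.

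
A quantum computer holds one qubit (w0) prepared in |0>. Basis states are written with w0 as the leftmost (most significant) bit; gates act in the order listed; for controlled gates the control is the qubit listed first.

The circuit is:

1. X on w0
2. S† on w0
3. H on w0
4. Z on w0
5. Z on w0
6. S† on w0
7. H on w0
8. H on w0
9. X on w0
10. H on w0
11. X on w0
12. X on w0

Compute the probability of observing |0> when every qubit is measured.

The probability of measuring |0> is 1/2. Key observation: the block from step 7 through step 8 cancels to the identity and can be dropped.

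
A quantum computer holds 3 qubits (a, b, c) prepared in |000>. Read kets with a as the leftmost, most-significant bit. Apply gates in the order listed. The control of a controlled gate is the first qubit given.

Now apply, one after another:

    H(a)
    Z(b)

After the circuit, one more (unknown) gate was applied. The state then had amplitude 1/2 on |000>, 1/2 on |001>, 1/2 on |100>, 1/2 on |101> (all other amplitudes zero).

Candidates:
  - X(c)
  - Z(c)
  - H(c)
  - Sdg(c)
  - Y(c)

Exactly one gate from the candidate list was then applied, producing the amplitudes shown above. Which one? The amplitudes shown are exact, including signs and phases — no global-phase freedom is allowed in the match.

The applied gate was H(c).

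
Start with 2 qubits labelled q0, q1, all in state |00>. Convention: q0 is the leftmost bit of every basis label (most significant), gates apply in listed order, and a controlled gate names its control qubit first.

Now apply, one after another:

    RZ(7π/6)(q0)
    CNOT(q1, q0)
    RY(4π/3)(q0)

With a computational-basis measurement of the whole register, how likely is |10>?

The probability of measuring |10> is 3/4.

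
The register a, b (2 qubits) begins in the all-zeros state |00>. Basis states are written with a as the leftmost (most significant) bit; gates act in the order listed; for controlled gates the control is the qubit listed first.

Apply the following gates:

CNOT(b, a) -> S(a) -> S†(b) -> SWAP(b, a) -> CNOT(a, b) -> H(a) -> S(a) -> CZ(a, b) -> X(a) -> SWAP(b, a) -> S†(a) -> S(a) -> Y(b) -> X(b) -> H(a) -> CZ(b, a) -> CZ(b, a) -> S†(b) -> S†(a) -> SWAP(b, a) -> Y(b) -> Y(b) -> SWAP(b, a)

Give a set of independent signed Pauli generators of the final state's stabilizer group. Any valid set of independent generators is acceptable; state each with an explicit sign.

One valid set of independent stabilizer generators is -YI, +IX (any independent generating set of the same group is equally correct).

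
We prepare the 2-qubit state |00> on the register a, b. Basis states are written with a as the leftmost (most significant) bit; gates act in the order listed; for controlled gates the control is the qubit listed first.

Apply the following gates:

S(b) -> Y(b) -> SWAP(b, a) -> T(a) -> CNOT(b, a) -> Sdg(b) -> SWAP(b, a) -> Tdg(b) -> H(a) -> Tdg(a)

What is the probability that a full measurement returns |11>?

The probability of measuring |11> is 1/2.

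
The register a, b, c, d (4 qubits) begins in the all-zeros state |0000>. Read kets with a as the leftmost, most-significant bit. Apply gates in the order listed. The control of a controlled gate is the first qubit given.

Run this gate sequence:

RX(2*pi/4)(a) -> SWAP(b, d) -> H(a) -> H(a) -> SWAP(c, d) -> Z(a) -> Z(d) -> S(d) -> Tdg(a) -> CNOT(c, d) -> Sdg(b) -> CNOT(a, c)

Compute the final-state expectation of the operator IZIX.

In the final state, IZIX has expectation 0. Key observation: the block from step 3 through step 4 cancels to the identity and can be dropped.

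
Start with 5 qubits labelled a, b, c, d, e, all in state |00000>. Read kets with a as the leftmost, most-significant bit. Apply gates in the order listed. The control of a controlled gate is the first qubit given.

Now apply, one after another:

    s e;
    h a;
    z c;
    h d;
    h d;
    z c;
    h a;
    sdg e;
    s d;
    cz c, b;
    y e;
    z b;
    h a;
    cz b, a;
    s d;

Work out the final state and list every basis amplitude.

The final amplitudes are sqrt(2)*I/2 on |00001>, sqrt(2)*I/2 on |10001>, and 0 on every other basis state.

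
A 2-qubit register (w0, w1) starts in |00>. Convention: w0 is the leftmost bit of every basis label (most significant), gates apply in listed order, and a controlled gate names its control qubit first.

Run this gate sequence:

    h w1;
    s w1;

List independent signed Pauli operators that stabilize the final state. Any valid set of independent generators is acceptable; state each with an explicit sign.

One valid set of independent stabilizer generators is +IY, +ZI (any independent generating set of the same group is equally correct).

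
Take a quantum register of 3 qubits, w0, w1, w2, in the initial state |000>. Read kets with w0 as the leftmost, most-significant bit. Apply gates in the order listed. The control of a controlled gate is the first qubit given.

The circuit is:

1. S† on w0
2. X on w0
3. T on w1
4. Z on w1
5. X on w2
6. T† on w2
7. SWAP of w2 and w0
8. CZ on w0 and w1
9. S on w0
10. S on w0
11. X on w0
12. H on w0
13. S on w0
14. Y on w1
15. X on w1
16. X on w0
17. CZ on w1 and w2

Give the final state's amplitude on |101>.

The amplitude on |101> is -sqrt(2)*exp(I*pi/4)/2.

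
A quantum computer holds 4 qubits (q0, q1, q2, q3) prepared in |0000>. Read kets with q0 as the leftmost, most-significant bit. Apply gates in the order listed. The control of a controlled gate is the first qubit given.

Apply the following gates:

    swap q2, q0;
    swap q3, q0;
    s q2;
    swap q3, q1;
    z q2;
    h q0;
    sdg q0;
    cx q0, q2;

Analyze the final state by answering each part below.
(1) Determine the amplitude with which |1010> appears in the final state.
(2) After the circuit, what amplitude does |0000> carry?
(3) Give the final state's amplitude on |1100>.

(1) |1010> carries amplitude -sqrt(2)*I/2 in the final state.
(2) |0000> carries amplitude sqrt(2)/2 in the final state.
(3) The amplitude on |1100> is 0.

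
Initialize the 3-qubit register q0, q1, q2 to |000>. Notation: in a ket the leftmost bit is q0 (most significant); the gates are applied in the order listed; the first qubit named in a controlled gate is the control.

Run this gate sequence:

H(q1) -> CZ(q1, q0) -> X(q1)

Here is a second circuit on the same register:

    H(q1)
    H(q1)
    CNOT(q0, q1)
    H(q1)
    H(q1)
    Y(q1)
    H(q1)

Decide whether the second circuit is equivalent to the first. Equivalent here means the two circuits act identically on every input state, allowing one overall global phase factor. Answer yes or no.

No — the two circuits implement different unitaries, even allowing a global phase.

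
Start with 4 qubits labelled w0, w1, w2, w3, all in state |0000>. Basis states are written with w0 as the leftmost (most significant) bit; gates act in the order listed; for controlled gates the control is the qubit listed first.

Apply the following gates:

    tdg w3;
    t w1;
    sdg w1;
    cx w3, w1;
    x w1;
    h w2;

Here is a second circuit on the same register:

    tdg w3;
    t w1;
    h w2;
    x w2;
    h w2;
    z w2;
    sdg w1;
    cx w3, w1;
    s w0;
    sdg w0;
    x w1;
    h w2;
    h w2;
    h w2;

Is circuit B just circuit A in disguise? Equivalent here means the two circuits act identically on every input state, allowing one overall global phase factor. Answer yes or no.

Yes, they are equivalent — the unitaries differ by at most a global phase.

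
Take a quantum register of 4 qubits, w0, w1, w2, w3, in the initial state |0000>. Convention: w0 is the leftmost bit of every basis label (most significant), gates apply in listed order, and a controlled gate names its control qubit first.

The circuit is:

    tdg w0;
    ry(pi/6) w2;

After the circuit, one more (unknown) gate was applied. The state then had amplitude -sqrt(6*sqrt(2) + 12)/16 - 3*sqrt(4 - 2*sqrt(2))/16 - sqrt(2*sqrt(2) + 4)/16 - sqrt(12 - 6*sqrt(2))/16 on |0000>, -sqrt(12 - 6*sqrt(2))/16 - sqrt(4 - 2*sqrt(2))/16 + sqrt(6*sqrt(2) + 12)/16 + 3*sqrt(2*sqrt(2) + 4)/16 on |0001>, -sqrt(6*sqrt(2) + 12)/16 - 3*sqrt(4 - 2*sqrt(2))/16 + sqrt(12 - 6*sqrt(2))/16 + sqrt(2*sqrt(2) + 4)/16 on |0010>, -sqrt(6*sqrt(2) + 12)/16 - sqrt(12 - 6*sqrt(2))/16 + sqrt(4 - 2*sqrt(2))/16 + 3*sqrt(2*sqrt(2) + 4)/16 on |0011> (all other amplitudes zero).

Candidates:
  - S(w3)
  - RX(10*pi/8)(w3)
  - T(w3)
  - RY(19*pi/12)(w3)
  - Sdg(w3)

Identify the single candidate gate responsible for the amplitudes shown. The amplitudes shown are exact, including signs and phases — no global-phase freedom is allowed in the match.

The applied gate was RY(19*pi/12)(w3).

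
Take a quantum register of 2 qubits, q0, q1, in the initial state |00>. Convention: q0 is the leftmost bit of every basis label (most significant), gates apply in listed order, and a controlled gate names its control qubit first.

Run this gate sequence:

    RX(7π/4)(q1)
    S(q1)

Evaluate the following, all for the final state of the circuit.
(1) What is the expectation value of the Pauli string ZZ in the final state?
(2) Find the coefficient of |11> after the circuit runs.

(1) The observable ZZ averages to sqrt(2)/2.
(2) The amplitude on |11> is 0.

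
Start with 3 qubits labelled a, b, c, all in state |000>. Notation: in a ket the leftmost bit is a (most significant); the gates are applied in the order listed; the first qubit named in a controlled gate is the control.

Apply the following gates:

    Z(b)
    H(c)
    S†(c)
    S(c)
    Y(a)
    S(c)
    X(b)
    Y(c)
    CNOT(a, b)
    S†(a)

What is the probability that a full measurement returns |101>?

Outcome |101> occurs with probability 1/2.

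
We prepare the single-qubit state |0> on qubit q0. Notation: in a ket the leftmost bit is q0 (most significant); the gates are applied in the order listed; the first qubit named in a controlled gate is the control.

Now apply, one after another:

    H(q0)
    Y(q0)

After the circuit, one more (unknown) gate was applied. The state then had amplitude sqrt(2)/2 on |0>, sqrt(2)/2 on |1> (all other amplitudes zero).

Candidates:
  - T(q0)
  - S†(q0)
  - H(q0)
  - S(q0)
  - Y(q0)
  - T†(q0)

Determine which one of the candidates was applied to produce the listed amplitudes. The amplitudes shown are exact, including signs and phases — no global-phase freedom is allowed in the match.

It was Y(q0) that produced the state shown.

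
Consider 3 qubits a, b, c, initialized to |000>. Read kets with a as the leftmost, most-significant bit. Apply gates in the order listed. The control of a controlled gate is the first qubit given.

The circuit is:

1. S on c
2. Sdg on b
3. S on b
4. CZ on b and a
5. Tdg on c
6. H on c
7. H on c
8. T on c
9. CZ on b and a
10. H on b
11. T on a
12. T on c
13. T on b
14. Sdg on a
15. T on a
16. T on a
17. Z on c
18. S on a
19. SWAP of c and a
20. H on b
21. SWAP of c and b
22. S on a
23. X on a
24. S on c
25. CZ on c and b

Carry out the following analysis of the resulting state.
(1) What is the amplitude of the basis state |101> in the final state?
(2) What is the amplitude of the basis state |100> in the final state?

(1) The amplitude on |101> is -exp(3*I*pi/4)/2 + I/2.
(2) The amplitude on |100> is 1/2 + exp(I*pi/4)/2.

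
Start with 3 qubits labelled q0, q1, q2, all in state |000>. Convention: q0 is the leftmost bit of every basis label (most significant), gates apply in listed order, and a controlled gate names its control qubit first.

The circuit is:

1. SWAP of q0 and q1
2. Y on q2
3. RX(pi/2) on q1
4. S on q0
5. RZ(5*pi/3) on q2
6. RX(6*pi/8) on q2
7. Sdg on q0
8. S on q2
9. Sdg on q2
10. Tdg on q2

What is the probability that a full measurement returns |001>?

A full measurement returns |001> with probability 1/4 - sqrt(2)/8.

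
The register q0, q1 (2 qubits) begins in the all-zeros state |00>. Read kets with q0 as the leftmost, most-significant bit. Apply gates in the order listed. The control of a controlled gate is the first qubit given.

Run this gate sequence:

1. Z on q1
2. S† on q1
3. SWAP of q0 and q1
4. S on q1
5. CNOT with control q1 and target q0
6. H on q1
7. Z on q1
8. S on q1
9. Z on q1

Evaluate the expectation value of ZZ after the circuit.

The expectation value of ZZ is 0.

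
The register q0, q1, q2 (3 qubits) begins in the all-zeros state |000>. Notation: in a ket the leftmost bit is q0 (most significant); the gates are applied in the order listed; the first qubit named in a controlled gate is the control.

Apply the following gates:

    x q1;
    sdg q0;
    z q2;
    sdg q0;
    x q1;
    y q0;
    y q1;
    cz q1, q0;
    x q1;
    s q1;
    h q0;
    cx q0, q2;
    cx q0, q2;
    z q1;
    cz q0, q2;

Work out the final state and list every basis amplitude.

The resulting statevector has amplitude sqrt(2)/2 on |000>, -sqrt(2)/2 on |100>, and 0 on every other basis state.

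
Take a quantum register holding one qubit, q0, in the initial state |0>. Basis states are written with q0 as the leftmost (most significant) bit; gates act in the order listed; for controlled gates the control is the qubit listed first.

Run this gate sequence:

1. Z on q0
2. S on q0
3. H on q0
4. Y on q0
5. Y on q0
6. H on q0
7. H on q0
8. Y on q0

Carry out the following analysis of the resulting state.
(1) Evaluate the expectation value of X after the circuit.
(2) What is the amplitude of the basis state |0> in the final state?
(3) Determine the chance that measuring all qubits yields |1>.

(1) The observable X averages to -1.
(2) The final state's coefficient on |0> equals -sqrt(2)*I/2.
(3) The probability of measuring |1> is 1/2.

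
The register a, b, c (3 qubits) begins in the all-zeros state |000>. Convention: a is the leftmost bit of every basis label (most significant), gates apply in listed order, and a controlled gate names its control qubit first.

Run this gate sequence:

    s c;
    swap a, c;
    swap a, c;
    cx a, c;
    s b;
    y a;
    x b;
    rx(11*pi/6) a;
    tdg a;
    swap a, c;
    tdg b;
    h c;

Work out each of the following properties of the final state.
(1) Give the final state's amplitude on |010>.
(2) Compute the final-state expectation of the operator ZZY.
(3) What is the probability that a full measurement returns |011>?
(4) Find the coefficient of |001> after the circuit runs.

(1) The amplitude on |010> is -sqrt(3)/4 - 1/4 - sqrt(3)*exp(3*I*pi/4)/4 + exp(3*I*pi/4)/4.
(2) In the final state, ZZY has expectation -sqrt(2)/4.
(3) The probability of measuring |011> is sqrt(2)/8 + 1/2.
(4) The final state's coefficient on |001> equals 0.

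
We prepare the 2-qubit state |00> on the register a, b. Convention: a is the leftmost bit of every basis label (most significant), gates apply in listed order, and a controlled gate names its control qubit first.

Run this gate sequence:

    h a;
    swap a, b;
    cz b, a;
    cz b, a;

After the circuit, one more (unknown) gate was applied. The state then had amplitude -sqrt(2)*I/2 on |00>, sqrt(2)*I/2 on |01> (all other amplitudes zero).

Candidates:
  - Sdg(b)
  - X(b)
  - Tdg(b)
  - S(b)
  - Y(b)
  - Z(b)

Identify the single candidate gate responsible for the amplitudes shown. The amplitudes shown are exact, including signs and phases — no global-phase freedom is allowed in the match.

The unique candidate consistent with the amplitudes is Y(b). Key observation: gates 3-4 undo each other exactly, leaving only the rest of the circuit to track.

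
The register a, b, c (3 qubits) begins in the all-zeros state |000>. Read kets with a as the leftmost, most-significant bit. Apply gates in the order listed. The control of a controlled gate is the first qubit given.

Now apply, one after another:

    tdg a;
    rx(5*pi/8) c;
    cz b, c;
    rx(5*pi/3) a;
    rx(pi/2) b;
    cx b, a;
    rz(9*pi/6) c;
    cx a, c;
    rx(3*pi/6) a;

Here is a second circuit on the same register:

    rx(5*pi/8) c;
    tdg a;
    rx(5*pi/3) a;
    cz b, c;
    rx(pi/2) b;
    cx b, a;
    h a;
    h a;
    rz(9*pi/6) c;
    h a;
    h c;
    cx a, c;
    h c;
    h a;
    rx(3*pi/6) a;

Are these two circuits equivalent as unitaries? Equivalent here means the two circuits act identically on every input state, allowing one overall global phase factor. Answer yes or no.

No: there is an input state on which the two circuits produce genuinely different outputs (not merely differing by a phase).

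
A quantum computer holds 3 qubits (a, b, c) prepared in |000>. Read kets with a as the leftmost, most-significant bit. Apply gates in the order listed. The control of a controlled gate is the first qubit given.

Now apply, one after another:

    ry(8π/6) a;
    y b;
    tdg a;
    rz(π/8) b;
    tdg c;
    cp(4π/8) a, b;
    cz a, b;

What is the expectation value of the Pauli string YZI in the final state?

The observable YZI averages to -sqrt(6)/4.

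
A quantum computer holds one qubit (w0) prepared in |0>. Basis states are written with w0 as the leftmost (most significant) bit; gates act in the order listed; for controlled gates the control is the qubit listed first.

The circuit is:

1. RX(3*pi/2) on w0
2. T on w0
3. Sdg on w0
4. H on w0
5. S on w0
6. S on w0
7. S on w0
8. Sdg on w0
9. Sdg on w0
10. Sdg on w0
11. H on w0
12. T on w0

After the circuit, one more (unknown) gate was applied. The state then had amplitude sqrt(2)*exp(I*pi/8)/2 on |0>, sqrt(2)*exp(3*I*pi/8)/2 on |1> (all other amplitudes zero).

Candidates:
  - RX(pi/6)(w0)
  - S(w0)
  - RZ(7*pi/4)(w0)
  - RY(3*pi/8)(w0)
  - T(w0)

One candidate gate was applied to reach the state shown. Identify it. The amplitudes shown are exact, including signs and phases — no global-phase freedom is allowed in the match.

The applied gate was RZ(7*pi/4)(w0). Key observation: gates 4-11 undo each other exactly, leaving only the rest of the circuit to track.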